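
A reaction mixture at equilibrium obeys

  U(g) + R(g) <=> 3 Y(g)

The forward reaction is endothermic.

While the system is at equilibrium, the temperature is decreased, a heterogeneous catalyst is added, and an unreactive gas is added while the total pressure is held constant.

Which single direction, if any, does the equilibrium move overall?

cannot be determined

The forward reaction is endothermic. Lowering T favours the exothermic direction — shift to the left.
A catalyst speeds both forward and reverse rates equally; it changes neither Q nor K — no shift from this change.
Adding inert gas at constant total pressure expands the volume and lowers every reacting partial pressure. With Δn_gas = 3 − 2 = +1, Q moves away from K toward the side with fewer gas moles, so the system shifts toward the side with more gas moles — to the right.
The individual effects push in opposite directions; without quantitative information the net direction cannot be determined.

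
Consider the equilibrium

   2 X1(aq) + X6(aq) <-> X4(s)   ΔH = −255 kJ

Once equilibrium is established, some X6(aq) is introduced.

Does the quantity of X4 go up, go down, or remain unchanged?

Adding X6 (aq), a reactant, drives the reaction to the right.
The net shift is to the right. X4 is a product, so its amount increases.

increases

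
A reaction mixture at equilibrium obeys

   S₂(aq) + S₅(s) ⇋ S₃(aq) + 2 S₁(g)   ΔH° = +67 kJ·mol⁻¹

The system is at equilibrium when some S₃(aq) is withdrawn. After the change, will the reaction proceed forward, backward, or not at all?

right

Removing S₃ (aq), a product, drives the reaction to the right.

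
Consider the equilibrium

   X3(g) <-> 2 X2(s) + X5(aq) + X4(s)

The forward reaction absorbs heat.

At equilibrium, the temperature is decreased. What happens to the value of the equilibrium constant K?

decreases

K depends on temperature via the van 't Hoff relation. The forward reaction is endothermic, so lowering T decreases K.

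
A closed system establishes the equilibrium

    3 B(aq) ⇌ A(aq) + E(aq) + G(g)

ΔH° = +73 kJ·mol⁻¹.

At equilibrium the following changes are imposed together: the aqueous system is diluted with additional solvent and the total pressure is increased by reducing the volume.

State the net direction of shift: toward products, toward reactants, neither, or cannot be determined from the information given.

Dilution lowers every aqueous concentration by the same factor. Δn_aq = 2 − 3 = -1, so the system shifts toward the side with more dissolved moles — to the left.
Gas moles: reactants 0, products 1 (Δn_gas = +1). Compression shifts the system toward the side with fewer moles of gas — to the left.
All effects act in the same direction — net shift to the left.

left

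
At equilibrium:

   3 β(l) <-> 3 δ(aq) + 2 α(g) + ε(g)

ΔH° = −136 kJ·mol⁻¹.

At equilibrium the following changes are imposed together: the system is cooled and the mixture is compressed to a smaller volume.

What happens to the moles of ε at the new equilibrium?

cannot be determined

The forward reaction is exothermic. Lowering T favours the exothermic direction — shift to the right.
Gas moles: reactants 0, products 3 (Δn_gas = +3). Compression shifts the system toward the side with fewer moles of gas — to the left.
The two effects oppose each other, so the net shift — and hence the change in ε — cannot be determined from the given information.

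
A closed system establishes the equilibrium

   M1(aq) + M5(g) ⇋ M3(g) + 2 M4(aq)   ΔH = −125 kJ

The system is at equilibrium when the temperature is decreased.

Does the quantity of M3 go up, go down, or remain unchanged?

The forward reaction is exothermic. Lowering T favours the exothermic direction — shift to the right.
The net shift is to the right. M3 is a product, so its amount increases.

increases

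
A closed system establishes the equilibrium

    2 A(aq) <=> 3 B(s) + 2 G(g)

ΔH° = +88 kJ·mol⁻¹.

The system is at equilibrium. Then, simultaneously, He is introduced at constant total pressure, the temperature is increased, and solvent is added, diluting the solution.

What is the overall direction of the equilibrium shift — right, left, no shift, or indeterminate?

Adding inert gas at constant total pressure expands the volume and lowers every reacting partial pressure. With Δn_gas = 2 − 0 = +2, Q moves away from K toward the side with fewer gas moles, so the system shifts toward the side with more gas moles — to the right.
The forward reaction is endothermic. Raising T favours the endothermic direction — shift to the right.
Dilution lowers every aqueous concentration by the same factor. Δn_aq = 0 − 2 = -2, so the system shifts toward the side with more dissolved moles — to the left.
The individual effects push in opposite directions; without quantitative information the net direction cannot be determined.

cannot be determined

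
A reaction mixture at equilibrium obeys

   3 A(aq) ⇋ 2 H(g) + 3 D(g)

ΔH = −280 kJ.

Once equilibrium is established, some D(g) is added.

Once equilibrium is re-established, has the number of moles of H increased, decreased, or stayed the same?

Adding D (g), a product, drives the reaction to the left.
The net shift is to the left. H is a product, so its amount decreases.

decreases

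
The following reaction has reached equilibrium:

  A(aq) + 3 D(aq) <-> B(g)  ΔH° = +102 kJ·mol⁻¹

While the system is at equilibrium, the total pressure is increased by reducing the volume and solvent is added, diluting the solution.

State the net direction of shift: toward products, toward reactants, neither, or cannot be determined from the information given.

Gas moles: reactants 0, products 1 (Δn_gas = +1). Compression shifts the system toward the side with fewer moles of gas — to the left.
Dilution lowers every aqueous concentration by the same factor. Δn_aq = 0 − 4 = -4, so the system shifts toward the side with more dissolved moles — to the left.
All effects act in the same direction — net shift to the left.

left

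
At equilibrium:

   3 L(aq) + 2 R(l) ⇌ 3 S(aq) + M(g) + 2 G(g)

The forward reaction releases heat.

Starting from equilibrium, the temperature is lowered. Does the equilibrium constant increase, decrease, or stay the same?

increases

K depends on temperature via the van 't Hoff relation. The forward reaction is exothermic, so lowering T increases K.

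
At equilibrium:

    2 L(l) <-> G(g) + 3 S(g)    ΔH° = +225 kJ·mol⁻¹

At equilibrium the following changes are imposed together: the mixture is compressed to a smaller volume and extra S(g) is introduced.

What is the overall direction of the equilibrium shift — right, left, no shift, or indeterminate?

left

Gas moles: reactants 0, products 4 (Δn_gas = +4). Compression shifts the system toward the side with fewer moles of gas — to the left.
Adding S (g), a product, drives the reaction to the left.
All effects act in the same direction — net shift to the left.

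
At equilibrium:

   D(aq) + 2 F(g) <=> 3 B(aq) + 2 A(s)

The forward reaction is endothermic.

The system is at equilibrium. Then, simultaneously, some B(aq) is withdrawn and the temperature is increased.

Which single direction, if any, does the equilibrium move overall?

right

Removing B (aq), a product, drives the reaction to the right.
The forward reaction is endothermic. Raising T favours the endothermic direction — shift to the right.
All effects act in the same direction — net shift to the right.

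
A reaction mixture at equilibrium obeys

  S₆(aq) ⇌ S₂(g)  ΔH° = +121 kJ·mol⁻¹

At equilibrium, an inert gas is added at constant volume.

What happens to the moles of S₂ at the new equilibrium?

unchanged

At constant volume, adding an inert gas leaves every reacting species' partial pressure unchanged, so Q is unchanged — no shift from this change.
No net shift occurs, so the amount of S₂ is unchanged.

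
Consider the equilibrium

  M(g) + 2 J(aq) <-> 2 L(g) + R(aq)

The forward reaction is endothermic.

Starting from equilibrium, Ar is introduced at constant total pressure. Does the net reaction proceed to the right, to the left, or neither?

right

Adding inert gas at constant total pressure expands the volume and lowers every reacting partial pressure. With Δn_gas = 2 − 1 = +1, Q moves away from K toward the side with fewer gas moles, so the system shifts toward the side with more gas moles — to the right.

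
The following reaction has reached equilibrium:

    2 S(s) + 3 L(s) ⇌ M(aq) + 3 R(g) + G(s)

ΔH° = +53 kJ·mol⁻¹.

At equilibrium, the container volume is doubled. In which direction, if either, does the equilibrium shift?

right

Gas moles: reactants 0, products 3 (Δn_gas = +3). Expansion shifts the system toward the side with more moles of gas — to the right.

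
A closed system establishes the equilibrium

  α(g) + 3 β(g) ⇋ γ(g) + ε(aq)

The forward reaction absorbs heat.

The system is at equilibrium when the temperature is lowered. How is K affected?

decreases

K depends on temperature via the van 't Hoff relation. The forward reaction is endothermic, so lowering T decreases K.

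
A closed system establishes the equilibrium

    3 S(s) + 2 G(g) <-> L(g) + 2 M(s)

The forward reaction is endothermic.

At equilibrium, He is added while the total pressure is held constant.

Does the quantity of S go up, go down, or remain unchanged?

Adding inert gas at constant total pressure expands the volume and lowers every reacting partial pressure. With Δn_gas = 1 − 2 = -1, Q moves away from K toward the side with fewer gas moles, so the system shifts toward the side with more gas moles — to the left.
The net shift is to the left. S is a reactant, so its amount increases.

increases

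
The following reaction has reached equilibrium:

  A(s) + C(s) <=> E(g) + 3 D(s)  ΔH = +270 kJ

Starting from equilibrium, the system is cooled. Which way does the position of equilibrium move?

The forward reaction is endothermic. Lowering T favours the exothermic direction — shift to the left.

left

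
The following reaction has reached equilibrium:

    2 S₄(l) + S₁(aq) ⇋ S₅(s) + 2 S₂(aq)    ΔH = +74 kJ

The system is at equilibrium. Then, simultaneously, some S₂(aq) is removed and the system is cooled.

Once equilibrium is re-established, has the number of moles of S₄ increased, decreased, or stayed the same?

Removing S₂ (aq), a product, drives the reaction to the right.
The forward reaction is endothermic. Lowering T favours the exothermic direction — shift to the left.
The two effects oppose each other, so the net shift — and hence the change in S₄ — cannot be determined from the given information.

cannot be determined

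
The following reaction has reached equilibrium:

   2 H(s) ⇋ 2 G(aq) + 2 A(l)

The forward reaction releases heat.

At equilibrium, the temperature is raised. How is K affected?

decreases

K depends on temperature via the van 't Hoff relation. The forward reaction is exothermic, so raising T decreases K.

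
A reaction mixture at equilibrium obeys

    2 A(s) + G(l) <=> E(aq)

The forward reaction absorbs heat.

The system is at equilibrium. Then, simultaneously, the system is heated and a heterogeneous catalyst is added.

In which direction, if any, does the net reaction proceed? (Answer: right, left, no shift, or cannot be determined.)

right

The forward reaction is endothermic. Raising T favours the endothermic direction — shift to the right.
A catalyst speeds both forward and reverse rates equally; it changes neither Q nor K — no shift from this change.
Only the nonzero effect(s) matter; the net shift is to the right.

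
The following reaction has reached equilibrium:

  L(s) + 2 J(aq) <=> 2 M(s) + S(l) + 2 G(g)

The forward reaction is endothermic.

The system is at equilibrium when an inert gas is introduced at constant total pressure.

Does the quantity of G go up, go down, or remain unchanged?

Adding inert gas at constant total pressure expands the volume and lowers every reacting partial pressure. With Δn_gas = 2 − 0 = +2, Q moves away from K toward the side with fewer gas moles, so the system shifts toward the side with more gas moles — to the right.
The net shift is to the right. G is a product, so its amount increases.

increases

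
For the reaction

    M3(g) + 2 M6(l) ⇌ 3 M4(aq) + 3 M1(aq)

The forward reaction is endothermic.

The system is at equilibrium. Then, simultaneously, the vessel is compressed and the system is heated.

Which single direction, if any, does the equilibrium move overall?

Gas moles: reactants 1, products 0 (Δn_gas = -1). Compression shifts the system toward the side with fewer moles of gas — to the right.
The forward reaction is endothermic. Raising T favours the endothermic direction — shift to the right.
All effects act in the same direction — net shift to the right.

right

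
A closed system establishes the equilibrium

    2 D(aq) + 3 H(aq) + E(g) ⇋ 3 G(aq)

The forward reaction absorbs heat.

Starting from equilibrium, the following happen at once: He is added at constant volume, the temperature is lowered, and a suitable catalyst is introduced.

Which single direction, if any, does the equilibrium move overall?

At constant volume, adding an inert gas leaves every reacting species' partial pressure unchanged, so Q is unchanged — no shift from this change.
The forward reaction is endothermic. Lowering T favours the exothermic direction — shift to the left.
A catalyst speeds both forward and reverse rates equally; it changes neither Q nor K — no shift from this change.
Only the nonzero effect(s) matter; the net shift is to the left.

left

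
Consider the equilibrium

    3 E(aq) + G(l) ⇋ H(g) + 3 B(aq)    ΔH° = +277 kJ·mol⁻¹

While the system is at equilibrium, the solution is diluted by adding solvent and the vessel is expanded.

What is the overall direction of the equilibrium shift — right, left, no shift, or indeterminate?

right

Dilution scales every aqueous concentration by the same factor. Δn_aq = 3 − 3 = 0, so Q is unchanged — no shift.
Gas moles: reactants 0, products 1 (Δn_gas = +1). Expansion shifts the system toward the side with more moles of gas — to the right.
Only the nonzero effect(s) matter; the net shift is to the right.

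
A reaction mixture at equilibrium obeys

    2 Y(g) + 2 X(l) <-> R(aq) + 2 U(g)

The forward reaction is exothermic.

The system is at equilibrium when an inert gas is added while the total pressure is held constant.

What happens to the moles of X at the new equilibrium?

Adding inert gas at constant total pressure expands the volume, scaling every reacting partial pressure by the same factor. Δn_gas = 2 − 2 = 0, so Q is unchanged — no shift.
No net shift occurs, so the amount of X is unchanged.

unchanged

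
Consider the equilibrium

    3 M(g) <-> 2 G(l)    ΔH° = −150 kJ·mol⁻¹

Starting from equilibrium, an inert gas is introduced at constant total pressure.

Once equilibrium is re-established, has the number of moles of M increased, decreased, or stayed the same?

Adding inert gas at constant total pressure expands the volume and lowers every reacting partial pressure. With Δn_gas = 0 − 3 = -3, Q moves away from K toward the side with fewer gas moles, so the system shifts toward the side with more gas moles — to the left.
The net shift is to the left. M is a reactant, so its amount increases.

increases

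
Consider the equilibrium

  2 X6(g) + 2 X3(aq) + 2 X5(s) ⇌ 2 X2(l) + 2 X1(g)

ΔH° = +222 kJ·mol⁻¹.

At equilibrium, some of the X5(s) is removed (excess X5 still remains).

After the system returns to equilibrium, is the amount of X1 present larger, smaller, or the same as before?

X5 is a pure solid; its activity is 1 regardless of amount, so Q is unaffected — no shift from this change.
No net shift occurs, so the amount of X1 is unchanged.

unchanged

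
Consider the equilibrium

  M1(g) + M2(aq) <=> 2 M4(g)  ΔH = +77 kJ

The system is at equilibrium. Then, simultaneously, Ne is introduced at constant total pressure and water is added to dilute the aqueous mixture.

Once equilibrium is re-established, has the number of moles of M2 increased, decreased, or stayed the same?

Adding inert gas at constant total pressure expands the volume and lowers every reacting partial pressure. With Δn_gas = 2 − 1 = +1, Q moves away from K toward the side with fewer gas moles, so the system shifts toward the side with more gas moles — to the right.
Dilution lowers every aqueous concentration by the same factor. Δn_aq = 0 − 1 = -1, so the system shifts toward the side with more dissolved moles — to the left.
The two effects oppose each other, so the net shift — and hence the change in M2 — cannot be determined from the given information.

cannot be determined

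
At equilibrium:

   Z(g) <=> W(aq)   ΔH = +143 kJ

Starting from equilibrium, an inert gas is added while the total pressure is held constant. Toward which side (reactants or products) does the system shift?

Adding inert gas at constant total pressure expands the volume and lowers every reacting partial pressure. With Δn_gas = 0 − 1 = -1, Q moves away from K toward the side with fewer gas moles, so the system shifts toward the side with more gas moles — to the left.

left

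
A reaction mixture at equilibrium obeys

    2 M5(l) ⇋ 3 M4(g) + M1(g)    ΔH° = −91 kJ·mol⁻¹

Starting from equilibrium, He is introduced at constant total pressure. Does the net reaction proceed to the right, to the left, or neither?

Adding inert gas at constant total pressure expands the volume and lowers every reacting partial pressure. With Δn_gas = 4 − 0 = +4, Q moves away from K toward the side with fewer gas moles, so the system shifts toward the side with more gas moles — to the right.

right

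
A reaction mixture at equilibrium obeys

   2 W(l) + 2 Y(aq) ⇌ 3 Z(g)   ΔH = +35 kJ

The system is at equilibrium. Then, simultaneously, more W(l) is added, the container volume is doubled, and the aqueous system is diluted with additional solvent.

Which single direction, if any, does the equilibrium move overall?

cannot be determined

W is a pure liquid; its activity is 1 regardless of amount, so Q is unaffected — no shift from this change.
Gas moles: reactants 0, products 3 (Δn_gas = +3). Expansion shifts the system toward the side with more moles of gas — to the right.
Dilution lowers every aqueous concentration by the same factor. Δn_aq = 0 − 2 = -2, so the system shifts toward the side with more dissolved moles — to the left.
The individual effects push in opposite directions; without quantitative information the net direction cannot be determined.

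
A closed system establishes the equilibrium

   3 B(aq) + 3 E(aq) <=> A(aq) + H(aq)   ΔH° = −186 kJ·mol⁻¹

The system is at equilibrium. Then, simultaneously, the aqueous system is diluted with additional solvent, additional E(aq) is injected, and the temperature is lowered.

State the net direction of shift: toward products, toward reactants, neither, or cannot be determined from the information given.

cannot be determined

Dilution lowers every aqueous concentration by the same factor. Δn_aq = 2 − 6 = -4, so the system shifts toward the side with more dissolved moles — to the left.
Adding E (aq), a reactant, drives the reaction to the right.
The forward reaction is exothermic. Lowering T favours the exothermic direction — shift to the right.
The individual effects push in opposite directions; without quantitative information the net direction cannot be determined.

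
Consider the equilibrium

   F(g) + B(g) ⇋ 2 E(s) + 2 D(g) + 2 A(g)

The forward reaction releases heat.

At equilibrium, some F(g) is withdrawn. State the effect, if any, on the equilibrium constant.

The equilibrium constant depends only on temperature. This perturbation may move the position of equilibrium, but since T is unchanged, K itself is unchanged.

unchanged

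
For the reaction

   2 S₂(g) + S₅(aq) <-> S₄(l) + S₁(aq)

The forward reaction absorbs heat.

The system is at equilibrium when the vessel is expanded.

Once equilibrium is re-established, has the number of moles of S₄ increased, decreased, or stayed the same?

Gas moles: reactants 2, products 0 (Δn_gas = -2). Expansion shifts the system toward the side with more moles of gas — to the left.
The net shift is to the left. S₄ is a product, so its amount decreases.

decreases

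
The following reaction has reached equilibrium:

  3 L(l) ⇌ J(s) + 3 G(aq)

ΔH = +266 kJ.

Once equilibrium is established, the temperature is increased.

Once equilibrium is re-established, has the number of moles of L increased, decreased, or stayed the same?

decreases

The forward reaction is endothermic. Raising T favours the endothermic direction — shift to the right.
The net shift is to the right. L is a reactant, so its amount decreases.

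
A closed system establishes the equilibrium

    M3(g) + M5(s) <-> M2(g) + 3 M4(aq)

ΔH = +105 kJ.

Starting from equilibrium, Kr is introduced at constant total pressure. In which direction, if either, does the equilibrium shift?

no shift

Adding inert gas at constant total pressure expands the volume, scaling every reacting partial pressure by the same factor. Δn_gas = 1 − 1 = 0, so Q is unchanged — no shift.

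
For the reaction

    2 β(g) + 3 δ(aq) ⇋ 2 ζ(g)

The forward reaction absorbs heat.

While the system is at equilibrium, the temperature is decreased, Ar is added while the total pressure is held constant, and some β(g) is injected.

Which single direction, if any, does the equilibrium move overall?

cannot be determined

The forward reaction is endothermic. Lowering T favours the exothermic direction — shift to the left.
Adding inert gas at constant total pressure expands the volume, scaling every reacting partial pressure by the same factor. Δn_gas = 2 − 2 = 0, so Q is unchanged — no shift.
Adding β (g), a reactant, drives the reaction to the right.
The individual effects push in opposite directions; without quantitative information the net direction cannot be determined.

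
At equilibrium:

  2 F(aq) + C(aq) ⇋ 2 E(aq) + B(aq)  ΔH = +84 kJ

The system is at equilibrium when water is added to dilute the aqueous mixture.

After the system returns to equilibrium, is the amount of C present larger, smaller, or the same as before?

unchanged

Dilution scales every aqueous concentration by the same factor. Δn_aq = 3 − 3 = 0, so Q is unchanged — no shift.
No net shift occurs, so the amount of C is unchanged.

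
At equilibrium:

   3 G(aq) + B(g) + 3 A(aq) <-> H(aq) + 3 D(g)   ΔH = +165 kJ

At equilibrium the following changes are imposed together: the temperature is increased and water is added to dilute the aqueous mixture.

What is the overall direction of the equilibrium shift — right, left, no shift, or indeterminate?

The forward reaction is endothermic. Raising T favours the endothermic direction — shift to the right.
Dilution lowers every aqueous concentration by the same factor. Δn_aq = 1 − 6 = -5, so the system shifts toward the side with more dissolved moles — to the left.
The individual effects push in opposite directions; without quantitative information the net direction cannot be determined.

cannot be determined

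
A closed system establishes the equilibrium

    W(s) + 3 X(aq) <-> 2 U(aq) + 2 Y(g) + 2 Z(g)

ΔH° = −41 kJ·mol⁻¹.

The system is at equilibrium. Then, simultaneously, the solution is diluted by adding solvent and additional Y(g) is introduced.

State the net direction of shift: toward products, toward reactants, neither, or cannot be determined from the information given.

Dilution lowers every aqueous concentration by the same factor. Δn_aq = 2 − 3 = -1, so the system shifts toward the side with more dissolved moles — to the left.
Adding Y (g), a product, drives the reaction to the left.
All effects act in the same direction — net shift to the left.

left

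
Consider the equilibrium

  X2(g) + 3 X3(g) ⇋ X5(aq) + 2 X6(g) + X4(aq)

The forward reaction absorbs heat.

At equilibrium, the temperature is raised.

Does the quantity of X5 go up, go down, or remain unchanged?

increases

The forward reaction is endothermic. Raising T favours the endothermic direction — shift to the right.
The net shift is to the right. X5 is a product, so its amount increases.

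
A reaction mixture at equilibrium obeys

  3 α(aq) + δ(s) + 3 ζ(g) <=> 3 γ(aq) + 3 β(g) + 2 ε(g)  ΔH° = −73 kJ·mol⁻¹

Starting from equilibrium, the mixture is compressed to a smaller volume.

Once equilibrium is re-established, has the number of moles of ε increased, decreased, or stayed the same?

Gas moles: reactants 3, products 5 (Δn_gas = +2). Compression shifts the system toward the side with fewer moles of gas — to the left.
The net shift is to the left. ε is a product, so its amount decreases.

decreases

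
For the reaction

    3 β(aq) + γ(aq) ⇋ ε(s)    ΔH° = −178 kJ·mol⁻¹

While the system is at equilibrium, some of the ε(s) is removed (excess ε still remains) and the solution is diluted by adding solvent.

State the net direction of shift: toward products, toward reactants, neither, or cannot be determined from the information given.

left

ε is a pure solid; its activity is 1 regardless of amount, so Q is unaffected — no shift from this change.
Dilution lowers every aqueous concentration by the same factor. Δn_aq = 0 − 4 = -4, so the system shifts toward the side with more dissolved moles — to the left.
Only the nonzero effect(s) matter; the net shift is to the left.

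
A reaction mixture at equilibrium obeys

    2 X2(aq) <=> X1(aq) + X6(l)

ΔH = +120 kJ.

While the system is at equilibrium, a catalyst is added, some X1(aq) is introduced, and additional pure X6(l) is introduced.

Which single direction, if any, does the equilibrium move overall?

left

A catalyst speeds both forward and reverse rates equally; it changes neither Q nor K — no shift from this change.
Adding X1 (aq), a product, drives the reaction to the left.
X6 is a pure liquid; its activity is 1 regardless of amount, so Q is unaffected — no shift from this change.
Only the nonzero effect(s) matter; the net shift is to the left.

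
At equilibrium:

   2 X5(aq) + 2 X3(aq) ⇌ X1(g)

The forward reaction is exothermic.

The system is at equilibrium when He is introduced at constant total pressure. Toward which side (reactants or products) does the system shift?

right

Adding inert gas at constant total pressure expands the volume and lowers every reacting partial pressure. With Δn_gas = 1 − 0 = +1, Q moves away from K toward the side with fewer gas moles, so the system shifts toward the side with more gas moles — to the right.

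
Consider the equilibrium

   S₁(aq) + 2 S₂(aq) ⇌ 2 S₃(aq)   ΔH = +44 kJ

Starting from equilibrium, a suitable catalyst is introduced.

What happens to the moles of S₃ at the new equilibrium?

A catalyst speeds both forward and reverse rates equally; it changes neither Q nor K — no shift from this change.
No net shift occurs, so the amount of S₃ is unchanged.

unchanged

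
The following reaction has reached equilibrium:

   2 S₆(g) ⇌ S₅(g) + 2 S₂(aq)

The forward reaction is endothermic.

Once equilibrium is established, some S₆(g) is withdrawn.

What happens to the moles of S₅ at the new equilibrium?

decreases

Removing S₆ (g), a reactant, drives the reaction to the left.
The net shift is to the left. S₅ is a product, so its amount decreases.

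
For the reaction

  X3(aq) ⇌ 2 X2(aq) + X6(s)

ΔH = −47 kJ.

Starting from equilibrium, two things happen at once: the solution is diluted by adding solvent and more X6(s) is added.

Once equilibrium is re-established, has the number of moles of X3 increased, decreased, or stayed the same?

Dilution lowers every aqueous concentration by the same factor. Δn_aq = 2 − 1 = +1, so the system shifts toward the side with more dissolved moles — to the right.
X6 is a pure solid; its activity is 1 regardless of amount, so Q is unaffected — no shift from this change.
The net shift is to the right. X3 is a reactant, so its amount decreases.

decreases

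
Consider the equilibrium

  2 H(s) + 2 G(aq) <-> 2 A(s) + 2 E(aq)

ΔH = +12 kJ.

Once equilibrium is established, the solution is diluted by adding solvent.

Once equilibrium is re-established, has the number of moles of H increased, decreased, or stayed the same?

Dilution scales every aqueous concentration by the same factor. Δn_aq = 2 − 2 = 0, so Q is unchanged — no shift.
No net shift occurs, so the amount of H is unchanged.

unchanged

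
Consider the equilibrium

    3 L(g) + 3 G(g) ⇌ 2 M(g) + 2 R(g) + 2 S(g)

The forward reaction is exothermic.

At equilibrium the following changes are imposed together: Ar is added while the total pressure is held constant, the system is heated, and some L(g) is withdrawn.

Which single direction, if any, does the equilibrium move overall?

Adding inert gas at constant total pressure expands the volume, scaling every reacting partial pressure by the same factor. Δn_gas = 6 − 6 = 0, so Q is unchanged — no shift.
The forward reaction is exothermic. Raising T favours the endothermic direction — shift to the left.
Removing L (g), a reactant, drives the reaction to the left.
Only the nonzero effect(s) matter; the net shift is to the left.

left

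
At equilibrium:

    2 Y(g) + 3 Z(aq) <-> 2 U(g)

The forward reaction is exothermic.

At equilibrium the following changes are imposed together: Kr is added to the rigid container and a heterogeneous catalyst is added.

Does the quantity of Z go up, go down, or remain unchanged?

unchanged

At constant volume, adding an inert gas leaves every reacting species' partial pressure unchanged, so Q is unchanged — no shift from this change.
A catalyst speeds both forward and reverse rates equally; it changes neither Q nor K — no shift from this change.
No net shift occurs, so the amount of Z is unchanged.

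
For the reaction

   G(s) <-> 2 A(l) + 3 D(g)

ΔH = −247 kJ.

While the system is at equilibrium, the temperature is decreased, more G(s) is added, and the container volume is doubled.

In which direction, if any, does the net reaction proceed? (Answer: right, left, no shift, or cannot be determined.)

right

The forward reaction is exothermic. Lowering T favours the exothermic direction — shift to the right.
G is a pure solid; its activity is 1 regardless of amount, so Q is unaffected — no shift from this change.
Gas moles: reactants 0, products 3 (Δn_gas = +3). Expansion shifts the system toward the side with more moles of gas — to the right.
Only the nonzero effect(s) matter; the net shift is to the right.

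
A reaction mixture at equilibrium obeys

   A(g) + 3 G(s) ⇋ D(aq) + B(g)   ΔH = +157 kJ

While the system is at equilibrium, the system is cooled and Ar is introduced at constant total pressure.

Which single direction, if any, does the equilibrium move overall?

left

The forward reaction is endothermic. Lowering T favours the exothermic direction — shift to the left.
Adding inert gas at constant total pressure expands the volume, scaling every reacting partial pressure by the same factor. Δn_gas = 1 − 1 = 0, so Q is unchanged — no shift.
Only the nonzero effect(s) matter; the net shift is to the left.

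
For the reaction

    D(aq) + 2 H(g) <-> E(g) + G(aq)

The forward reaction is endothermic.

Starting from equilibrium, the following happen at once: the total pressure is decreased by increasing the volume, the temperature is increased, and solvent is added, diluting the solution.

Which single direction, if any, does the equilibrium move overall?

cannot be determined

Gas moles: reactants 2, products 1 (Δn_gas = -1). Expansion shifts the system toward the side with more moles of gas — to the left.
The forward reaction is endothermic. Raising T favours the endothermic direction — shift to the right.
Dilution scales every aqueous concentration by the same factor. Δn_aq = 1 − 1 = 0, so Q is unchanged — no shift.
The individual effects push in opposite directions; without quantitative information the net direction cannot be determined.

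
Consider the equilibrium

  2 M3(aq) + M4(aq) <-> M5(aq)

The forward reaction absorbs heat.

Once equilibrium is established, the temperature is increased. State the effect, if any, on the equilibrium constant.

increases

K depends on temperature via the van 't Hoff relation. The forward reaction is endothermic, so raising T increases K.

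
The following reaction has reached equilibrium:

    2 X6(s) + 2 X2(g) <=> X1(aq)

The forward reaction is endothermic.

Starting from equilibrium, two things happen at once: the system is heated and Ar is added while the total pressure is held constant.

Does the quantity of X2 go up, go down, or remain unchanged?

cannot be determined

The forward reaction is endothermic. Raising T favours the endothermic direction — shift to the right.
Adding inert gas at constant total pressure expands the volume and lowers every reacting partial pressure. With Δn_gas = 0 − 2 = -2, Q moves away from K toward the side with fewer gas moles, so the system shifts toward the side with more gas moles — to the left.
The two effects oppose each other, so the net shift — and hence the change in X2 — cannot be determined from the given information.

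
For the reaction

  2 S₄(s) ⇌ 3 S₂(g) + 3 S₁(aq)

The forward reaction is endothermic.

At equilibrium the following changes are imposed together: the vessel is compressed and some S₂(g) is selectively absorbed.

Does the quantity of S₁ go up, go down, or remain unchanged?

Gas moles: reactants 0, products 3 (Δn_gas = +3). Compression shifts the system toward the side with fewer moles of gas — to the left.
Removing S₂ (g), a product, drives the reaction to the right.
The two effects oppose each other, so the net shift — and hence the change in S₁ — cannot be determined from the given information.

cannot be determined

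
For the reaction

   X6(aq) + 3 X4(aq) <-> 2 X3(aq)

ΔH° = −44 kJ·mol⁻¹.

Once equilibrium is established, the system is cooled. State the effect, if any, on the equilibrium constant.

increases

K depends on temperature via the van 't Hoff relation. The forward reaction is exothermic, so lowering T increases K.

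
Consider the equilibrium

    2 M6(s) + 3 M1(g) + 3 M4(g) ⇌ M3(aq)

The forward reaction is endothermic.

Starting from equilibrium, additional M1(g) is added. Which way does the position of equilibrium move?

right

Adding M1 (g), a reactant, drives the reaction to the right.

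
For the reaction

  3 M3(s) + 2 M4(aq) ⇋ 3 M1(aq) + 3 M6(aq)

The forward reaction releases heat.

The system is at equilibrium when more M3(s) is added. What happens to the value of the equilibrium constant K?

The equilibrium constant depends only on temperature. This perturbation changes neither the position of equilibrium nor K.

unchanged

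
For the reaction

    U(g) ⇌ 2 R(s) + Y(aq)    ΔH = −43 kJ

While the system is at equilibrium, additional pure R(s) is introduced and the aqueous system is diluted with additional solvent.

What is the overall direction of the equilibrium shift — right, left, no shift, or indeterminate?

R is a pure solid; its activity is 1 regardless of amount, so Q is unaffected — no shift from this change.
Dilution lowers every aqueous concentration by the same factor. Δn_aq = 1 − 0 = +1, so the system shifts toward the side with more dissolved moles — to the right.
Only the nonzero effect(s) matter; the net shift is to the right.

right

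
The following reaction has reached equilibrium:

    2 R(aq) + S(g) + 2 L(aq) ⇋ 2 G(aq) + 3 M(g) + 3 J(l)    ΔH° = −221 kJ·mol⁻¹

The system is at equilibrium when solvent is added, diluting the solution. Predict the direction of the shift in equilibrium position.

left

Dilution lowers every aqueous concentration by the same factor. Δn_aq = 2 − 4 = -2, so the system shifts toward the side with more dissolved moles — to the left.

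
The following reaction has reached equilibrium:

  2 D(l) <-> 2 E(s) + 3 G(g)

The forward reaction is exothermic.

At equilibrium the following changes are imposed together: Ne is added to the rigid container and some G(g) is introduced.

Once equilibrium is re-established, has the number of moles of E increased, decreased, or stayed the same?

decreases

At constant volume, adding an inert gas leaves every reacting species' partial pressure unchanged, so Q is unchanged — no shift from this change.
Adding G (g), a product, drives the reaction to the left.
The net shift is to the left. E is a product, so its amount decreases.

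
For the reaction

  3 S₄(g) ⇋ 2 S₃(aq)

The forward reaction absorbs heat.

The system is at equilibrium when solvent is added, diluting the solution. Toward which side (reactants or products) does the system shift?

right

Dilution lowers every aqueous concentration by the same factor. Δn_aq = 2 − 0 = +2, so the system shifts toward the side with more dissolved moles — to the right.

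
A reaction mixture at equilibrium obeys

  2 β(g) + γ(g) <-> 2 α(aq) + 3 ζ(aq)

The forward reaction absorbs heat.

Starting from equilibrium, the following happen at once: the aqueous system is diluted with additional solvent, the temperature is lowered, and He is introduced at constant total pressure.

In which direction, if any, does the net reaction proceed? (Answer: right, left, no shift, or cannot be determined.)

cannot be determined

Dilution lowers every aqueous concentration by the same factor. Δn_aq = 5 − 0 = +5, so the system shifts toward the side with more dissolved moles — to the right.
The forward reaction is endothermic. Lowering T favours the exothermic direction — shift to the left.
Adding inert gas at constant total pressure expands the volume and lowers every reacting partial pressure. With Δn_gas = 0 − 3 = -3, Q moves away from K toward the side with fewer gas moles, so the system shifts toward the side with more gas moles — to the left.
The individual effects push in opposite directions; without quantitative information the net direction cannot be determined.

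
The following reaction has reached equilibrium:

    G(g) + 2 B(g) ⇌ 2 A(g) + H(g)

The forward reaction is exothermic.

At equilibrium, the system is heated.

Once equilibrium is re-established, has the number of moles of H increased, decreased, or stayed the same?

decreases

The forward reaction is exothermic. Raising T favours the endothermic direction — shift to the left.
The net shift is to the left. H is a product, so its amount decreases.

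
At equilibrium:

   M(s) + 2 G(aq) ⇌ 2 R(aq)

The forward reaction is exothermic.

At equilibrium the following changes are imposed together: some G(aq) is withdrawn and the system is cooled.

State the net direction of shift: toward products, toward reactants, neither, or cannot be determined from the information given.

Removing G (aq), a reactant, drives the reaction to the left.
The forward reaction is exothermic. Lowering T favours the exothermic direction — shift to the right.
The individual effects push in opposite directions; without quantitative information the net direction cannot be determined.

cannot be determined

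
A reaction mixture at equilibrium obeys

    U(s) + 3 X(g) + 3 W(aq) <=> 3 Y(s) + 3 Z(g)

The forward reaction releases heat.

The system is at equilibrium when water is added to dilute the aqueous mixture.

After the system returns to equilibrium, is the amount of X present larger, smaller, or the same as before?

Dilution lowers every aqueous concentration by the same factor. Δn_aq = 0 − 3 = -3, so the system shifts toward the side with more dissolved moles — to the left.
The net shift is to the left. X is a reactant, so its amount increases.

increases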